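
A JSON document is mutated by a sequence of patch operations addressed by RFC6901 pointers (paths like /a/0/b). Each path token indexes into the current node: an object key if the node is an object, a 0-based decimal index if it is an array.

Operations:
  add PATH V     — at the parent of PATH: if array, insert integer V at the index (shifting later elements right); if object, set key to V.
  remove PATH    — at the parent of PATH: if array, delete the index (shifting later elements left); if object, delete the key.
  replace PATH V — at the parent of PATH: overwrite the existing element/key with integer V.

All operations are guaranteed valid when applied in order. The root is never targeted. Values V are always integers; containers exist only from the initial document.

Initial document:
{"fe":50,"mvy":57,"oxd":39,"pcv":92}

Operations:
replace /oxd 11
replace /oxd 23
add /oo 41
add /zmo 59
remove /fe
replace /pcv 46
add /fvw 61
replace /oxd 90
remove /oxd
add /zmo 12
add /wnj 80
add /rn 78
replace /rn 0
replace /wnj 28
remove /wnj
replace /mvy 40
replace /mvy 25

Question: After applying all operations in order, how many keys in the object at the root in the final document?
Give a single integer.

Answer: 6

Derivation:
After op 1 (replace /oxd 11): {"fe":50,"mvy":57,"oxd":11,"pcv":92}
After op 2 (replace /oxd 23): {"fe":50,"mvy":57,"oxd":23,"pcv":92}
After op 3 (add /oo 41): {"fe":50,"mvy":57,"oo":41,"oxd":23,"pcv":92}
After op 4 (add /zmo 59): {"fe":50,"mvy":57,"oo":41,"oxd":23,"pcv":92,"zmo":59}
After op 5 (remove /fe): {"mvy":57,"oo":41,"oxd":23,"pcv":92,"zmo":59}
After op 6 (replace /pcv 46): {"mvy":57,"oo":41,"oxd":23,"pcv":46,"zmo":59}
After op 7 (add /fvw 61): {"fvw":61,"mvy":57,"oo":41,"oxd":23,"pcv":46,"zmo":59}
After op 8 (replace /oxd 90): {"fvw":61,"mvy":57,"oo":41,"oxd":90,"pcv":46,"zmo":59}
After op 9 (remove /oxd): {"fvw":61,"mvy":57,"oo":41,"pcv":46,"zmo":59}
After op 10 (add /zmo 12): {"fvw":61,"mvy":57,"oo":41,"pcv":46,"zmo":12}
After op 11 (add /wnj 80): {"fvw":61,"mvy":57,"oo":41,"pcv":46,"wnj":80,"zmo":12}
After op 12 (add /rn 78): {"fvw":61,"mvy":57,"oo":41,"pcv":46,"rn":78,"wnj":80,"zmo":12}
After op 13 (replace /rn 0): {"fvw":61,"mvy":57,"oo":41,"pcv":46,"rn":0,"wnj":80,"zmo":12}
After op 14 (replace /wnj 28): {"fvw":61,"mvy":57,"oo":41,"pcv":46,"rn":0,"wnj":28,"zmo":12}
After op 15 (remove /wnj): {"fvw":61,"mvy":57,"oo":41,"pcv":46,"rn":0,"zmo":12}
After op 16 (replace /mvy 40): {"fvw":61,"mvy":40,"oo":41,"pcv":46,"rn":0,"zmo":12}
After op 17 (replace /mvy 25): {"fvw":61,"mvy":25,"oo":41,"pcv":46,"rn":0,"zmo":12}
Size at the root: 6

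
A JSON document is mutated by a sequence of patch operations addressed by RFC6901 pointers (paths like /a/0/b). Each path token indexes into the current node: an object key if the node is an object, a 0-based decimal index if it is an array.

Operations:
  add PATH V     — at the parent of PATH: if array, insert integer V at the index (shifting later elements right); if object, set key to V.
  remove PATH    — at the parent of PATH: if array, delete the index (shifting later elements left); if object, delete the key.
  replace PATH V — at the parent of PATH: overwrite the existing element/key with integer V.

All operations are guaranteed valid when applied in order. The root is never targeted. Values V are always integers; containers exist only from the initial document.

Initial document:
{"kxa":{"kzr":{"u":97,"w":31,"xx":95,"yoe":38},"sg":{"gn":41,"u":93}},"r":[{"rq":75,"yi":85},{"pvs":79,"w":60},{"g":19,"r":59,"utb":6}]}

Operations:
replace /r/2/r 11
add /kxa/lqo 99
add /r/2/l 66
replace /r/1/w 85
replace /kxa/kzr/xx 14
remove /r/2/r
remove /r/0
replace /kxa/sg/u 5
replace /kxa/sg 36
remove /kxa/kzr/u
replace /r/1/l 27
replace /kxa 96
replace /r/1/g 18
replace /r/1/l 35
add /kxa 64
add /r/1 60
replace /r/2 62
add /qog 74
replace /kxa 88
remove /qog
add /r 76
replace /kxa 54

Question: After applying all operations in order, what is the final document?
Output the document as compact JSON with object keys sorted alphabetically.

After op 1 (replace /r/2/r 11): {"kxa":{"kzr":{"u":97,"w":31,"xx":95,"yoe":38},"sg":{"gn":41,"u":93}},"r":[{"rq":75,"yi":85},{"pvs":79,"w":60},{"g":19,"r":11,"utb":6}]}
After op 2 (add /kxa/lqo 99): {"kxa":{"kzr":{"u":97,"w":31,"xx":95,"yoe":38},"lqo":99,"sg":{"gn":41,"u":93}},"r":[{"rq":75,"yi":85},{"pvs":79,"w":60},{"g":19,"r":11,"utb":6}]}
After op 3 (add /r/2/l 66): {"kxa":{"kzr":{"u":97,"w":31,"xx":95,"yoe":38},"lqo":99,"sg":{"gn":41,"u":93}},"r":[{"rq":75,"yi":85},{"pvs":79,"w":60},{"g":19,"l":66,"r":11,"utb":6}]}
After op 4 (replace /r/1/w 85): {"kxa":{"kzr":{"u":97,"w":31,"xx":95,"yoe":38},"lqo":99,"sg":{"gn":41,"u":93}},"r":[{"rq":75,"yi":85},{"pvs":79,"w":85},{"g":19,"l":66,"r":11,"utb":6}]}
After op 5 (replace /kxa/kzr/xx 14): {"kxa":{"kzr":{"u":97,"w":31,"xx":14,"yoe":38},"lqo":99,"sg":{"gn":41,"u":93}},"r":[{"rq":75,"yi":85},{"pvs":79,"w":85},{"g":19,"l":66,"r":11,"utb":6}]}
After op 6 (remove /r/2/r): {"kxa":{"kzr":{"u":97,"w":31,"xx":14,"yoe":38},"lqo":99,"sg":{"gn":41,"u":93}},"r":[{"rq":75,"yi":85},{"pvs":79,"w":85},{"g":19,"l":66,"utb":6}]}
After op 7 (remove /r/0): {"kxa":{"kzr":{"u":97,"w":31,"xx":14,"yoe":38},"lqo":99,"sg":{"gn":41,"u":93}},"r":[{"pvs":79,"w":85},{"g":19,"l":66,"utb":6}]}
After op 8 (replace /kxa/sg/u 5): {"kxa":{"kzr":{"u":97,"w":31,"xx":14,"yoe":38},"lqo":99,"sg":{"gn":41,"u":5}},"r":[{"pvs":79,"w":85},{"g":19,"l":66,"utb":6}]}
After op 9 (replace /kxa/sg 36): {"kxa":{"kzr":{"u":97,"w":31,"xx":14,"yoe":38},"lqo":99,"sg":36},"r":[{"pvs":79,"w":85},{"g":19,"l":66,"utb":6}]}
After op 10 (remove /kxa/kzr/u): {"kxa":{"kzr":{"w":31,"xx":14,"yoe":38},"lqo":99,"sg":36},"r":[{"pvs":79,"w":85},{"g":19,"l":66,"utb":6}]}
After op 11 (replace /r/1/l 27): {"kxa":{"kzr":{"w":31,"xx":14,"yoe":38},"lqo":99,"sg":36},"r":[{"pvs":79,"w":85},{"g":19,"l":27,"utb":6}]}
After op 12 (replace /kxa 96): {"kxa":96,"r":[{"pvs":79,"w":85},{"g":19,"l":27,"utb":6}]}
After op 13 (replace /r/1/g 18): {"kxa":96,"r":[{"pvs":79,"w":85},{"g":18,"l":27,"utb":6}]}
After op 14 (replace /r/1/l 35): {"kxa":96,"r":[{"pvs":79,"w":85},{"g":18,"l":35,"utb":6}]}
After op 15 (add /kxa 64): {"kxa":64,"r":[{"pvs":79,"w":85},{"g":18,"l":35,"utb":6}]}
After op 16 (add /r/1 60): {"kxa":64,"r":[{"pvs":79,"w":85},60,{"g":18,"l":35,"utb":6}]}
After op 17 (replace /r/2 62): {"kxa":64,"r":[{"pvs":79,"w":85},60,62]}
After op 18 (add /qog 74): {"kxa":64,"qog":74,"r":[{"pvs":79,"w":85},60,62]}
After op 19 (replace /kxa 88): {"kxa":88,"qog":74,"r":[{"pvs":79,"w":85},60,62]}
After op 20 (remove /qog): {"kxa":88,"r":[{"pvs":79,"w":85},60,62]}
After op 21 (add /r 76): {"kxa":88,"r":76}
After op 22 (replace /kxa 54): {"kxa":54,"r":76}

Answer: {"kxa":54,"r":76}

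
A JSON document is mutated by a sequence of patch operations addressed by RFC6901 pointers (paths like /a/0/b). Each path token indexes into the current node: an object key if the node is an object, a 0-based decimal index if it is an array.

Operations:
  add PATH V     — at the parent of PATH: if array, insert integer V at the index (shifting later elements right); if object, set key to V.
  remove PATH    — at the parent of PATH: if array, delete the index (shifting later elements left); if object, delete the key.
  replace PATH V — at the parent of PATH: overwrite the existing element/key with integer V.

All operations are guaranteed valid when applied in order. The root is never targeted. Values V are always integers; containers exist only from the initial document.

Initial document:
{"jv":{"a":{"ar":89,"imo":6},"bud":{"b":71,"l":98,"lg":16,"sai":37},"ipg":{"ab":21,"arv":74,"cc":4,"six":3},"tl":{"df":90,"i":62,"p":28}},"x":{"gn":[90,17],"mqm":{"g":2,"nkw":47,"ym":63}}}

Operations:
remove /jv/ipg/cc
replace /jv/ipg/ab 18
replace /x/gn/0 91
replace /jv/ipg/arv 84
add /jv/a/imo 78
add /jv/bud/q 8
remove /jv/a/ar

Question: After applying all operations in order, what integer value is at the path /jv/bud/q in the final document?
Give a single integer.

Answer: 8

Derivation:
After op 1 (remove /jv/ipg/cc): {"jv":{"a":{"ar":89,"imo":6},"bud":{"b":71,"l":98,"lg":16,"sai":37},"ipg":{"ab":21,"arv":74,"six":3},"tl":{"df":90,"i":62,"p":28}},"x":{"gn":[90,17],"mqm":{"g":2,"nkw":47,"ym":63}}}
After op 2 (replace /jv/ipg/ab 18): {"jv":{"a":{"ar":89,"imo":6},"bud":{"b":71,"l":98,"lg":16,"sai":37},"ipg":{"ab":18,"arv":74,"six":3},"tl":{"df":90,"i":62,"p":28}},"x":{"gn":[90,17],"mqm":{"g":2,"nkw":47,"ym":63}}}
After op 3 (replace /x/gn/0 91): {"jv":{"a":{"ar":89,"imo":6},"bud":{"b":71,"l":98,"lg":16,"sai":37},"ipg":{"ab":18,"arv":74,"six":3},"tl":{"df":90,"i":62,"p":28}},"x":{"gn":[91,17],"mqm":{"g":2,"nkw":47,"ym":63}}}
After op 4 (replace /jv/ipg/arv 84): {"jv":{"a":{"ar":89,"imo":6},"bud":{"b":71,"l":98,"lg":16,"sai":37},"ipg":{"ab":18,"arv":84,"six":3},"tl":{"df":90,"i":62,"p":28}},"x":{"gn":[91,17],"mqm":{"g":2,"nkw":47,"ym":63}}}
After op 5 (add /jv/a/imo 78): {"jv":{"a":{"ar":89,"imo":78},"bud":{"b":71,"l":98,"lg":16,"sai":37},"ipg":{"ab":18,"arv":84,"six":3},"tl":{"df":90,"i":62,"p":28}},"x":{"gn":[91,17],"mqm":{"g":2,"nkw":47,"ym":63}}}
After op 6 (add /jv/bud/q 8): {"jv":{"a":{"ar":89,"imo":78},"bud":{"b":71,"l":98,"lg":16,"q":8,"sai":37},"ipg":{"ab":18,"arv":84,"six":3},"tl":{"df":90,"i":62,"p":28}},"x":{"gn":[91,17],"mqm":{"g":2,"nkw":47,"ym":63}}}
After op 7 (remove /jv/a/ar): {"jv":{"a":{"imo":78},"bud":{"b":71,"l":98,"lg":16,"q":8,"sai":37},"ipg":{"ab":18,"arv":84,"six":3},"tl":{"df":90,"i":62,"p":28}},"x":{"gn":[91,17],"mqm":{"g":2,"nkw":47,"ym":63}}}
Value at /jv/bud/q: 8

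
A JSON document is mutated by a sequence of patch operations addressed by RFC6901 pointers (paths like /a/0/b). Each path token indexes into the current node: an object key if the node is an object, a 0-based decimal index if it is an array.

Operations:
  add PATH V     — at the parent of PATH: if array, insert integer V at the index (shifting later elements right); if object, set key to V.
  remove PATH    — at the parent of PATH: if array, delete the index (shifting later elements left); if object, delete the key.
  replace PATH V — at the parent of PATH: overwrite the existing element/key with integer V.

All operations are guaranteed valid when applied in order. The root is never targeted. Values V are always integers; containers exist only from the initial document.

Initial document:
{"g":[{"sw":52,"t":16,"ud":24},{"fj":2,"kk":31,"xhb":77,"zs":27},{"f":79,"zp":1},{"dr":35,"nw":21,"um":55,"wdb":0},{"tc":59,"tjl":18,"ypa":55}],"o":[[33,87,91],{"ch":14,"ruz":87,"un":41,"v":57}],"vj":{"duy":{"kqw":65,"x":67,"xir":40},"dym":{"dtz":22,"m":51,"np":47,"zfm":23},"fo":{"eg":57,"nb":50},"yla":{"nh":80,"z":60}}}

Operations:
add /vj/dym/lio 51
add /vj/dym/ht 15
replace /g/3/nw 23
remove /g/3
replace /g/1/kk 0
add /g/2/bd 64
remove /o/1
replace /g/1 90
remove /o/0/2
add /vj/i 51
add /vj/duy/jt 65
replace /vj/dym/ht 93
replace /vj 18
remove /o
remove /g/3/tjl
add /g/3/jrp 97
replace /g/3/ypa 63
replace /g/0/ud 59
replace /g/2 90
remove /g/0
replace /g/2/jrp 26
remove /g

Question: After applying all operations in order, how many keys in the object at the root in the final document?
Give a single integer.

Answer: 1

Derivation:
After op 1 (add /vj/dym/lio 51): {"g":[{"sw":52,"t":16,"ud":24},{"fj":2,"kk":31,"xhb":77,"zs":27},{"f":79,"zp":1},{"dr":35,"nw":21,"um":55,"wdb":0},{"tc":59,"tjl":18,"ypa":55}],"o":[[33,87,91],{"ch":14,"ruz":87,"un":41,"v":57}],"vj":{"duy":{"kqw":65,"x":67,"xir":40},"dym":{"dtz":22,"lio":51,"m":51,"np":47,"zfm":23},"fo":{"eg":57,"nb":50},"yla":{"nh":80,"z":60}}}
After op 2 (add /vj/dym/ht 15): {"g":[{"sw":52,"t":16,"ud":24},{"fj":2,"kk":31,"xhb":77,"zs":27},{"f":79,"zp":1},{"dr":35,"nw":21,"um":55,"wdb":0},{"tc":59,"tjl":18,"ypa":55}],"o":[[33,87,91],{"ch":14,"ruz":87,"un":41,"v":57}],"vj":{"duy":{"kqw":65,"x":67,"xir":40},"dym":{"dtz":22,"ht":15,"lio":51,"m":51,"np":47,"zfm":23},"fo":{"eg":57,"nb":50},"yla":{"nh":80,"z":60}}}
After op 3 (replace /g/3/nw 23): {"g":[{"sw":52,"t":16,"ud":24},{"fj":2,"kk":31,"xhb":77,"zs":27},{"f":79,"zp":1},{"dr":35,"nw":23,"um":55,"wdb":0},{"tc":59,"tjl":18,"ypa":55}],"o":[[33,87,91],{"ch":14,"ruz":87,"un":41,"v":57}],"vj":{"duy":{"kqw":65,"x":67,"xir":40},"dym":{"dtz":22,"ht":15,"lio":51,"m":51,"np":47,"zfm":23},"fo":{"eg":57,"nb":50},"yla":{"nh":80,"z":60}}}
After op 4 (remove /g/3): {"g":[{"sw":52,"t":16,"ud":24},{"fj":2,"kk":31,"xhb":77,"zs":27},{"f":79,"zp":1},{"tc":59,"tjl":18,"ypa":55}],"o":[[33,87,91],{"ch":14,"ruz":87,"un":41,"v":57}],"vj":{"duy":{"kqw":65,"x":67,"xir":40},"dym":{"dtz":22,"ht":15,"lio":51,"m":51,"np":47,"zfm":23},"fo":{"eg":57,"nb":50},"yla":{"nh":80,"z":60}}}
After op 5 (replace /g/1/kk 0): {"g":[{"sw":52,"t":16,"ud":24},{"fj":2,"kk":0,"xhb":77,"zs":27},{"f":79,"zp":1},{"tc":59,"tjl":18,"ypa":55}],"o":[[33,87,91],{"ch":14,"ruz":87,"un":41,"v":57}],"vj":{"duy":{"kqw":65,"x":67,"xir":40},"dym":{"dtz":22,"ht":15,"lio":51,"m":51,"np":47,"zfm":23},"fo":{"eg":57,"nb":50},"yla":{"nh":80,"z":60}}}
After op 6 (add /g/2/bd 64): {"g":[{"sw":52,"t":16,"ud":24},{"fj":2,"kk":0,"xhb":77,"zs":27},{"bd":64,"f":79,"zp":1},{"tc":59,"tjl":18,"ypa":55}],"o":[[33,87,91],{"ch":14,"ruz":87,"un":41,"v":57}],"vj":{"duy":{"kqw":65,"x":67,"xir":40},"dym":{"dtz":22,"ht":15,"lio":51,"m":51,"np":47,"zfm":23},"fo":{"eg":57,"nb":50},"yla":{"nh":80,"z":60}}}
After op 7 (remove /o/1): {"g":[{"sw":52,"t":16,"ud":24},{"fj":2,"kk":0,"xhb":77,"zs":27},{"bd":64,"f":79,"zp":1},{"tc":59,"tjl":18,"ypa":55}],"o":[[33,87,91]],"vj":{"duy":{"kqw":65,"x":67,"xir":40},"dym":{"dtz":22,"ht":15,"lio":51,"m":51,"np":47,"zfm":23},"fo":{"eg":57,"nb":50},"yla":{"nh":80,"z":60}}}
After op 8 (replace /g/1 90): {"g":[{"sw":52,"t":16,"ud":24},90,{"bd":64,"f":79,"zp":1},{"tc":59,"tjl":18,"ypa":55}],"o":[[33,87,91]],"vj":{"duy":{"kqw":65,"x":67,"xir":40},"dym":{"dtz":22,"ht":15,"lio":51,"m":51,"np":47,"zfm":23},"fo":{"eg":57,"nb":50},"yla":{"nh":80,"z":60}}}
After op 9 (remove /o/0/2): {"g":[{"sw":52,"t":16,"ud":24},90,{"bd":64,"f":79,"zp":1},{"tc":59,"tjl":18,"ypa":55}],"o":[[33,87]],"vj":{"duy":{"kqw":65,"x":67,"xir":40},"dym":{"dtz":22,"ht":15,"lio":51,"m":51,"np":47,"zfm":23},"fo":{"eg":57,"nb":50},"yla":{"nh":80,"z":60}}}
After op 10 (add /vj/i 51): {"g":[{"sw":52,"t":16,"ud":24},90,{"bd":64,"f":79,"zp":1},{"tc":59,"tjl":18,"ypa":55}],"o":[[33,87]],"vj":{"duy":{"kqw":65,"x":67,"xir":40},"dym":{"dtz":22,"ht":15,"lio":51,"m":51,"np":47,"zfm":23},"fo":{"eg":57,"nb":50},"i":51,"yla":{"nh":80,"z":60}}}
After op 11 (add /vj/duy/jt 65): {"g":[{"sw":52,"t":16,"ud":24},90,{"bd":64,"f":79,"zp":1},{"tc":59,"tjl":18,"ypa":55}],"o":[[33,87]],"vj":{"duy":{"jt":65,"kqw":65,"x":67,"xir":40},"dym":{"dtz":22,"ht":15,"lio":51,"m":51,"np":47,"zfm":23},"fo":{"eg":57,"nb":50},"i":51,"yla":{"nh":80,"z":60}}}
After op 12 (replace /vj/dym/ht 93): {"g":[{"sw":52,"t":16,"ud":24},90,{"bd":64,"f":79,"zp":1},{"tc":59,"tjl":18,"ypa":55}],"o":[[33,87]],"vj":{"duy":{"jt":65,"kqw":65,"x":67,"xir":40},"dym":{"dtz":22,"ht":93,"lio":51,"m":51,"np":47,"zfm":23},"fo":{"eg":57,"nb":50},"i":51,"yla":{"nh":80,"z":60}}}
After op 13 (replace /vj 18): {"g":[{"sw":52,"t":16,"ud":24},90,{"bd":64,"f":79,"zp":1},{"tc":59,"tjl":18,"ypa":55}],"o":[[33,87]],"vj":18}
After op 14 (remove /o): {"g":[{"sw":52,"t":16,"ud":24},90,{"bd":64,"f":79,"zp":1},{"tc":59,"tjl":18,"ypa":55}],"vj":18}
After op 15 (remove /g/3/tjl): {"g":[{"sw":52,"t":16,"ud":24},90,{"bd":64,"f":79,"zp":1},{"tc":59,"ypa":55}],"vj":18}
After op 16 (add /g/3/jrp 97): {"g":[{"sw":52,"t":16,"ud":24},90,{"bd":64,"f":79,"zp":1},{"jrp":97,"tc":59,"ypa":55}],"vj":18}
After op 17 (replace /g/3/ypa 63): {"g":[{"sw":52,"t":16,"ud":24},90,{"bd":64,"f":79,"zp":1},{"jrp":97,"tc":59,"ypa":63}],"vj":18}
After op 18 (replace /g/0/ud 59): {"g":[{"sw":52,"t":16,"ud":59},90,{"bd":64,"f":79,"zp":1},{"jrp":97,"tc":59,"ypa":63}],"vj":18}
After op 19 (replace /g/2 90): {"g":[{"sw":52,"t":16,"ud":59},90,90,{"jrp":97,"tc":59,"ypa":63}],"vj":18}
After op 20 (remove /g/0): {"g":[90,90,{"jrp":97,"tc":59,"ypa":63}],"vj":18}
After op 21 (replace /g/2/jrp 26): {"g":[90,90,{"jrp":26,"tc":59,"ypa":63}],"vj":18}
After op 22 (remove /g): {"vj":18}
Size at the root: 1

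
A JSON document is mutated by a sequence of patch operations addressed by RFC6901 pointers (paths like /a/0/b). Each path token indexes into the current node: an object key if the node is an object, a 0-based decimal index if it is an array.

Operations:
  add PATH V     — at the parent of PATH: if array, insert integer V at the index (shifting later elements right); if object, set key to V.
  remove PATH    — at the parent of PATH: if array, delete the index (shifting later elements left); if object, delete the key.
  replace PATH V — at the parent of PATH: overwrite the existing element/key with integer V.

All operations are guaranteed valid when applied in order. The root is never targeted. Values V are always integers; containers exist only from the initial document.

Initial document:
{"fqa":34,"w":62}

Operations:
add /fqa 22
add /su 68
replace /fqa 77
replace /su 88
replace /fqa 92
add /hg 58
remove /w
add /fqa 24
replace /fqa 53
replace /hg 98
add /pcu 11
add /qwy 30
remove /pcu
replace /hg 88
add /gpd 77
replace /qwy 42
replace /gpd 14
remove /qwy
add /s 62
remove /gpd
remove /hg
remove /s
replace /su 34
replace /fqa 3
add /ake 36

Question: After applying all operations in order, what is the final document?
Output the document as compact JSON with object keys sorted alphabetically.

After op 1 (add /fqa 22): {"fqa":22,"w":62}
After op 2 (add /su 68): {"fqa":22,"su":68,"w":62}
After op 3 (replace /fqa 77): {"fqa":77,"su":68,"w":62}
After op 4 (replace /su 88): {"fqa":77,"su":88,"w":62}
After op 5 (replace /fqa 92): {"fqa":92,"su":88,"w":62}
After op 6 (add /hg 58): {"fqa":92,"hg":58,"su":88,"w":62}
After op 7 (remove /w): {"fqa":92,"hg":58,"su":88}
After op 8 (add /fqa 24): {"fqa":24,"hg":58,"su":88}
After op 9 (replace /fqa 53): {"fqa":53,"hg":58,"su":88}
After op 10 (replace /hg 98): {"fqa":53,"hg":98,"su":88}
After op 11 (add /pcu 11): {"fqa":53,"hg":98,"pcu":11,"su":88}
After op 12 (add /qwy 30): {"fqa":53,"hg":98,"pcu":11,"qwy":30,"su":88}
After op 13 (remove /pcu): {"fqa":53,"hg":98,"qwy":30,"su":88}
After op 14 (replace /hg 88): {"fqa":53,"hg":88,"qwy":30,"su":88}
After op 15 (add /gpd 77): {"fqa":53,"gpd":77,"hg":88,"qwy":30,"su":88}
After op 16 (replace /qwy 42): {"fqa":53,"gpd":77,"hg":88,"qwy":42,"su":88}
After op 17 (replace /gpd 14): {"fqa":53,"gpd":14,"hg":88,"qwy":42,"su":88}
After op 18 (remove /qwy): {"fqa":53,"gpd":14,"hg":88,"su":88}
After op 19 (add /s 62): {"fqa":53,"gpd":14,"hg":88,"s":62,"su":88}
After op 20 (remove /gpd): {"fqa":53,"hg":88,"s":62,"su":88}
After op 21 (remove /hg): {"fqa":53,"s":62,"su":88}
After op 22 (remove /s): {"fqa":53,"su":88}
After op 23 (replace /su 34): {"fqa":53,"su":34}
After op 24 (replace /fqa 3): {"fqa":3,"su":34}
After op 25 (add /ake 36): {"ake":36,"fqa":3,"su":34}

Answer: {"ake":36,"fqa":3,"su":34}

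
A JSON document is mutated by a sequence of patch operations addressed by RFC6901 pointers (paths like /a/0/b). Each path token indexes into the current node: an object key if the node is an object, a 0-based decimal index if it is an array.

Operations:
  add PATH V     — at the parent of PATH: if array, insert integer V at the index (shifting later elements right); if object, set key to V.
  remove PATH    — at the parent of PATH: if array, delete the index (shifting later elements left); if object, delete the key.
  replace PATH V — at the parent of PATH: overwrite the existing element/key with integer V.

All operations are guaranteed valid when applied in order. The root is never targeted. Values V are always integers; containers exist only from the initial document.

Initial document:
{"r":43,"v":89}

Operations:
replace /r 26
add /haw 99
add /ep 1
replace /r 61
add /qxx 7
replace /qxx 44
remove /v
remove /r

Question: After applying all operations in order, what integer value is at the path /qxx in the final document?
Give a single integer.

Answer: 44

Derivation:
After op 1 (replace /r 26): {"r":26,"v":89}
After op 2 (add /haw 99): {"haw":99,"r":26,"v":89}
After op 3 (add /ep 1): {"ep":1,"haw":99,"r":26,"v":89}
After op 4 (replace /r 61): {"ep":1,"haw":99,"r":61,"v":89}
After op 5 (add /qxx 7): {"ep":1,"haw":99,"qxx":7,"r":61,"v":89}
After op 6 (replace /qxx 44): {"ep":1,"haw":99,"qxx":44,"r":61,"v":89}
After op 7 (remove /v): {"ep":1,"haw":99,"qxx":44,"r":61}
After op 8 (remove /r): {"ep":1,"haw":99,"qxx":44}
Value at /qxx: 44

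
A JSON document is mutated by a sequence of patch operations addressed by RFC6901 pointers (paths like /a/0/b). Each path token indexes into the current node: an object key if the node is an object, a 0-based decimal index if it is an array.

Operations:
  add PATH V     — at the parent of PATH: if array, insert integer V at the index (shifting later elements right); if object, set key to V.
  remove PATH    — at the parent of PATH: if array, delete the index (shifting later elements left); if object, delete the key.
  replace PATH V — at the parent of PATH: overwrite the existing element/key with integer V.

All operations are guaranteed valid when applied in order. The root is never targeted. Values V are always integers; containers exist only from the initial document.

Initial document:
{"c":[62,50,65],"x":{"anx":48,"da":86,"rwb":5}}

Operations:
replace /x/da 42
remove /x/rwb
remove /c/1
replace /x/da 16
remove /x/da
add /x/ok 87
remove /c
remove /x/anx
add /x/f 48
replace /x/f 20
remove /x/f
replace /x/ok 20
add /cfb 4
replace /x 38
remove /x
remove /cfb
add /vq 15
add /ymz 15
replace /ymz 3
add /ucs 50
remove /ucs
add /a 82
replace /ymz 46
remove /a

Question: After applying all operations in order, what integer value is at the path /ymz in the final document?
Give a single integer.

Answer: 46

Derivation:
After op 1 (replace /x/da 42): {"c":[62,50,65],"x":{"anx":48,"da":42,"rwb":5}}
After op 2 (remove /x/rwb): {"c":[62,50,65],"x":{"anx":48,"da":42}}
After op 3 (remove /c/1): {"c":[62,65],"x":{"anx":48,"da":42}}
After op 4 (replace /x/da 16): {"c":[62,65],"x":{"anx":48,"da":16}}
After op 5 (remove /x/da): {"c":[62,65],"x":{"anx":48}}
After op 6 (add /x/ok 87): {"c":[62,65],"x":{"anx":48,"ok":87}}
After op 7 (remove /c): {"x":{"anx":48,"ok":87}}
After op 8 (remove /x/anx): {"x":{"ok":87}}
After op 9 (add /x/f 48): {"x":{"f":48,"ok":87}}
After op 10 (replace /x/f 20): {"x":{"f":20,"ok":87}}
After op 11 (remove /x/f): {"x":{"ok":87}}
After op 12 (replace /x/ok 20): {"x":{"ok":20}}
After op 13 (add /cfb 4): {"cfb":4,"x":{"ok":20}}
After op 14 (replace /x 38): {"cfb":4,"x":38}
After op 15 (remove /x): {"cfb":4}
After op 16 (remove /cfb): {}
After op 17 (add /vq 15): {"vq":15}
After op 18 (add /ymz 15): {"vq":15,"ymz":15}
After op 19 (replace /ymz 3): {"vq":15,"ymz":3}
After op 20 (add /ucs 50): {"ucs":50,"vq":15,"ymz":3}
After op 21 (remove /ucs): {"vq":15,"ymz":3}
After op 22 (add /a 82): {"a":82,"vq":15,"ymz":3}
After op 23 (replace /ymz 46): {"a":82,"vq":15,"ymz":46}
After op 24 (remove /a): {"vq":15,"ymz":46}
Value at /ymz: 46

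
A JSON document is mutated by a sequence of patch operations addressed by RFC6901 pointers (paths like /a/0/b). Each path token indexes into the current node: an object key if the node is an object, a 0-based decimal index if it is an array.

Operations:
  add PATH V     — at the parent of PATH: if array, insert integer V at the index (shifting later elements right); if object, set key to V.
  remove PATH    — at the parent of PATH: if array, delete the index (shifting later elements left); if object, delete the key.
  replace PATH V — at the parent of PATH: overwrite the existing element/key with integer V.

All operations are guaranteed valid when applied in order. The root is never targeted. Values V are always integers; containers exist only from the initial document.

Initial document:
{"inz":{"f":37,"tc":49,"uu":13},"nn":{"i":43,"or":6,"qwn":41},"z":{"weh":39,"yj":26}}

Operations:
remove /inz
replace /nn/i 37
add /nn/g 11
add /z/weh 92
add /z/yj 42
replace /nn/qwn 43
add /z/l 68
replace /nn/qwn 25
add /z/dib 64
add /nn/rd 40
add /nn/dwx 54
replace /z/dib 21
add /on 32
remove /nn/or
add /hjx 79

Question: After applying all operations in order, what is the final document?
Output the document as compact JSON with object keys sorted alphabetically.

After op 1 (remove /inz): {"nn":{"i":43,"or":6,"qwn":41},"z":{"weh":39,"yj":26}}
After op 2 (replace /nn/i 37): {"nn":{"i":37,"or":6,"qwn":41},"z":{"weh":39,"yj":26}}
After op 3 (add /nn/g 11): {"nn":{"g":11,"i":37,"or":6,"qwn":41},"z":{"weh":39,"yj":26}}
After op 4 (add /z/weh 92): {"nn":{"g":11,"i":37,"or":6,"qwn":41},"z":{"weh":92,"yj":26}}
After op 5 (add /z/yj 42): {"nn":{"g":11,"i":37,"or":6,"qwn":41},"z":{"weh":92,"yj":42}}
After op 6 (replace /nn/qwn 43): {"nn":{"g":11,"i":37,"or":6,"qwn":43},"z":{"weh":92,"yj":42}}
After op 7 (add /z/l 68): {"nn":{"g":11,"i":37,"or":6,"qwn":43},"z":{"l":68,"weh":92,"yj":42}}
After op 8 (replace /nn/qwn 25): {"nn":{"g":11,"i":37,"or":6,"qwn":25},"z":{"l":68,"weh":92,"yj":42}}
After op 9 (add /z/dib 64): {"nn":{"g":11,"i":37,"or":6,"qwn":25},"z":{"dib":64,"l":68,"weh":92,"yj":42}}
After op 10 (add /nn/rd 40): {"nn":{"g":11,"i":37,"or":6,"qwn":25,"rd":40},"z":{"dib":64,"l":68,"weh":92,"yj":42}}
After op 11 (add /nn/dwx 54): {"nn":{"dwx":54,"g":11,"i":37,"or":6,"qwn":25,"rd":40},"z":{"dib":64,"l":68,"weh":92,"yj":42}}
After op 12 (replace /z/dib 21): {"nn":{"dwx":54,"g":11,"i":37,"or":6,"qwn":25,"rd":40},"z":{"dib":21,"l":68,"weh":92,"yj":42}}
After op 13 (add /on 32): {"nn":{"dwx":54,"g":11,"i":37,"or":6,"qwn":25,"rd":40},"on":32,"z":{"dib":21,"l":68,"weh":92,"yj":42}}
After op 14 (remove /nn/or): {"nn":{"dwx":54,"g":11,"i":37,"qwn":25,"rd":40},"on":32,"z":{"dib":21,"l":68,"weh":92,"yj":42}}
After op 15 (add /hjx 79): {"hjx":79,"nn":{"dwx":54,"g":11,"i":37,"qwn":25,"rd":40},"on":32,"z":{"dib":21,"l":68,"weh":92,"yj":42}}

Answer: {"hjx":79,"nn":{"dwx":54,"g":11,"i":37,"qwn":25,"rd":40},"on":32,"z":{"dib":21,"l":68,"weh":92,"yj":42}}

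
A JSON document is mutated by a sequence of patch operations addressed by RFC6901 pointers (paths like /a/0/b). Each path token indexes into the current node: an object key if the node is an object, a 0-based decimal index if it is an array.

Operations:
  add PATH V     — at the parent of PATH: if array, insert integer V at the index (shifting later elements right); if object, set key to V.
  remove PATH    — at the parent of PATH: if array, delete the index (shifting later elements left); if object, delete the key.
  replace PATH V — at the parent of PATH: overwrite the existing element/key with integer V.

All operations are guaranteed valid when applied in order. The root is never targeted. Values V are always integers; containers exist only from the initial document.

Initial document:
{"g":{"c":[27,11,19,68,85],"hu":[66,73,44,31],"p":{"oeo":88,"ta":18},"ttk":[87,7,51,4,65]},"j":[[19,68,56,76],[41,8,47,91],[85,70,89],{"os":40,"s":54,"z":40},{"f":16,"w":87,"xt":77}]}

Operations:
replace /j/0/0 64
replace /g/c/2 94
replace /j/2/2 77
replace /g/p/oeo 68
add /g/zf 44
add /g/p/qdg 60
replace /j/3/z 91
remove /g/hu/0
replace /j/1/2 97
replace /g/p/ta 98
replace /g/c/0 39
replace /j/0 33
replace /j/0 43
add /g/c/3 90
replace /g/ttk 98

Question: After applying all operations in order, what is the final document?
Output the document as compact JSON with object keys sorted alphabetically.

Answer: {"g":{"c":[39,11,94,90,68,85],"hu":[73,44,31],"p":{"oeo":68,"qdg":60,"ta":98},"ttk":98,"zf":44},"j":[43,[41,8,97,91],[85,70,77],{"os":40,"s":54,"z":91},{"f":16,"w":87,"xt":77}]}

Derivation:
After op 1 (replace /j/0/0 64): {"g":{"c":[27,11,19,68,85],"hu":[66,73,44,31],"p":{"oeo":88,"ta":18},"ttk":[87,7,51,4,65]},"j":[[64,68,56,76],[41,8,47,91],[85,70,89],{"os":40,"s":54,"z":40},{"f":16,"w":87,"xt":77}]}
After op 2 (replace /g/c/2 94): {"g":{"c":[27,11,94,68,85],"hu":[66,73,44,31],"p":{"oeo":88,"ta":18},"ttk":[87,7,51,4,65]},"j":[[64,68,56,76],[41,8,47,91],[85,70,89],{"os":40,"s":54,"z":40},{"f":16,"w":87,"xt":77}]}
After op 3 (replace /j/2/2 77): {"g":{"c":[27,11,94,68,85],"hu":[66,73,44,31],"p":{"oeo":88,"ta":18},"ttk":[87,7,51,4,65]},"j":[[64,68,56,76],[41,8,47,91],[85,70,77],{"os":40,"s":54,"z":40},{"f":16,"w":87,"xt":77}]}
After op 4 (replace /g/p/oeo 68): {"g":{"c":[27,11,94,68,85],"hu":[66,73,44,31],"p":{"oeo":68,"ta":18},"ttk":[87,7,51,4,65]},"j":[[64,68,56,76],[41,8,47,91],[85,70,77],{"os":40,"s":54,"z":40},{"f":16,"w":87,"xt":77}]}
After op 5 (add /g/zf 44): {"g":{"c":[27,11,94,68,85],"hu":[66,73,44,31],"p":{"oeo":68,"ta":18},"ttk":[87,7,51,4,65],"zf":44},"j":[[64,68,56,76],[41,8,47,91],[85,70,77],{"os":40,"s":54,"z":40},{"f":16,"w":87,"xt":77}]}
After op 6 (add /g/p/qdg 60): {"g":{"c":[27,11,94,68,85],"hu":[66,73,44,31],"p":{"oeo":68,"qdg":60,"ta":18},"ttk":[87,7,51,4,65],"zf":44},"j":[[64,68,56,76],[41,8,47,91],[85,70,77],{"os":40,"s":54,"z":40},{"f":16,"w":87,"xt":77}]}
After op 7 (replace /j/3/z 91): {"g":{"c":[27,11,94,68,85],"hu":[66,73,44,31],"p":{"oeo":68,"qdg":60,"ta":18},"ttk":[87,7,51,4,65],"zf":44},"j":[[64,68,56,76],[41,8,47,91],[85,70,77],{"os":40,"s":54,"z":91},{"f":16,"w":87,"xt":77}]}
After op 8 (remove /g/hu/0): {"g":{"c":[27,11,94,68,85],"hu":[73,44,31],"p":{"oeo":68,"qdg":60,"ta":18},"ttk":[87,7,51,4,65],"zf":44},"j":[[64,68,56,76],[41,8,47,91],[85,70,77],{"os":40,"s":54,"z":91},{"f":16,"w":87,"xt":77}]}
After op 9 (replace /j/1/2 97): {"g":{"c":[27,11,94,68,85],"hu":[73,44,31],"p":{"oeo":68,"qdg":60,"ta":18},"ttk":[87,7,51,4,65],"zf":44},"j":[[64,68,56,76],[41,8,97,91],[85,70,77],{"os":40,"s":54,"z":91},{"f":16,"w":87,"xt":77}]}
After op 10 (replace /g/p/ta 98): {"g":{"c":[27,11,94,68,85],"hu":[73,44,31],"p":{"oeo":68,"qdg":60,"ta":98},"ttk":[87,7,51,4,65],"zf":44},"j":[[64,68,56,76],[41,8,97,91],[85,70,77],{"os":40,"s":54,"z":91},{"f":16,"w":87,"xt":77}]}
After op 11 (replace /g/c/0 39): {"g":{"c":[39,11,94,68,85],"hu":[73,44,31],"p":{"oeo":68,"qdg":60,"ta":98},"ttk":[87,7,51,4,65],"zf":44},"j":[[64,68,56,76],[41,8,97,91],[85,70,77],{"os":40,"s":54,"z":91},{"f":16,"w":87,"xt":77}]}
After op 12 (replace /j/0 33): {"g":{"c":[39,11,94,68,85],"hu":[73,44,31],"p":{"oeo":68,"qdg":60,"ta":98},"ttk":[87,7,51,4,65],"zf":44},"j":[33,[41,8,97,91],[85,70,77],{"os":40,"s":54,"z":91},{"f":16,"w":87,"xt":77}]}
After op 13 (replace /j/0 43): {"g":{"c":[39,11,94,68,85],"hu":[73,44,31],"p":{"oeo":68,"qdg":60,"ta":98},"ttk":[87,7,51,4,65],"zf":44},"j":[43,[41,8,97,91],[85,70,77],{"os":40,"s":54,"z":91},{"f":16,"w":87,"xt":77}]}
After op 14 (add /g/c/3 90): {"g":{"c":[39,11,94,90,68,85],"hu":[73,44,31],"p":{"oeo":68,"qdg":60,"ta":98},"ttk":[87,7,51,4,65],"zf":44},"j":[43,[41,8,97,91],[85,70,77],{"os":40,"s":54,"z":91},{"f":16,"w":87,"xt":77}]}
After op 15 (replace /g/ttk 98): {"g":{"c":[39,11,94,90,68,85],"hu":[73,44,31],"p":{"oeo":68,"qdg":60,"ta":98},"ttk":98,"zf":44},"j":[43,[41,8,97,91],[85,70,77],{"os":40,"s":54,"z":91},{"f":16,"w":87,"xt":77}]}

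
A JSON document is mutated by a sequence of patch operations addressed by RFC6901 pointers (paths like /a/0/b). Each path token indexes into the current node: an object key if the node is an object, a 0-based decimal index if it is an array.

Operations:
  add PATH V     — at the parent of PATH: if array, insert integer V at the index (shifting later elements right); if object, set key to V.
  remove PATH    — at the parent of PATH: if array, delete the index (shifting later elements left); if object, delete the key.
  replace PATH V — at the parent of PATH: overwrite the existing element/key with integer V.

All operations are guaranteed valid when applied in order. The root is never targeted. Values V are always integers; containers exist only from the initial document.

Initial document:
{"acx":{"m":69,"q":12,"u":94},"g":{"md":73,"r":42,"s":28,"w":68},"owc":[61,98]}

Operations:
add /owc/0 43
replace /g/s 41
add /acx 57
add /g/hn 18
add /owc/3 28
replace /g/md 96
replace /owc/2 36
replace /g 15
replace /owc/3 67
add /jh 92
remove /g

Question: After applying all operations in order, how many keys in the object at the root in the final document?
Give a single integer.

After op 1 (add /owc/0 43): {"acx":{"m":69,"q":12,"u":94},"g":{"md":73,"r":42,"s":28,"w":68},"owc":[43,61,98]}
After op 2 (replace /g/s 41): {"acx":{"m":69,"q":12,"u":94},"g":{"md":73,"r":42,"s":41,"w":68},"owc":[43,61,98]}
After op 3 (add /acx 57): {"acx":57,"g":{"md":73,"r":42,"s":41,"w":68},"owc":[43,61,98]}
After op 4 (add /g/hn 18): {"acx":57,"g":{"hn":18,"md":73,"r":42,"s":41,"w":68},"owc":[43,61,98]}
After op 5 (add /owc/3 28): {"acx":57,"g":{"hn":18,"md":73,"r":42,"s":41,"w":68},"owc":[43,61,98,28]}
After op 6 (replace /g/md 96): {"acx":57,"g":{"hn":18,"md":96,"r":42,"s":41,"w":68},"owc":[43,61,98,28]}
After op 7 (replace /owc/2 36): {"acx":57,"g":{"hn":18,"md":96,"r":42,"s":41,"w":68},"owc":[43,61,36,28]}
After op 8 (replace /g 15): {"acx":57,"g":15,"owc":[43,61,36,28]}
After op 9 (replace /owc/3 67): {"acx":57,"g":15,"owc":[43,61,36,67]}
After op 10 (add /jh 92): {"acx":57,"g":15,"jh":92,"owc":[43,61,36,67]}
After op 11 (remove /g): {"acx":57,"jh":92,"owc":[43,61,36,67]}
Size at the root: 3

Answer: 3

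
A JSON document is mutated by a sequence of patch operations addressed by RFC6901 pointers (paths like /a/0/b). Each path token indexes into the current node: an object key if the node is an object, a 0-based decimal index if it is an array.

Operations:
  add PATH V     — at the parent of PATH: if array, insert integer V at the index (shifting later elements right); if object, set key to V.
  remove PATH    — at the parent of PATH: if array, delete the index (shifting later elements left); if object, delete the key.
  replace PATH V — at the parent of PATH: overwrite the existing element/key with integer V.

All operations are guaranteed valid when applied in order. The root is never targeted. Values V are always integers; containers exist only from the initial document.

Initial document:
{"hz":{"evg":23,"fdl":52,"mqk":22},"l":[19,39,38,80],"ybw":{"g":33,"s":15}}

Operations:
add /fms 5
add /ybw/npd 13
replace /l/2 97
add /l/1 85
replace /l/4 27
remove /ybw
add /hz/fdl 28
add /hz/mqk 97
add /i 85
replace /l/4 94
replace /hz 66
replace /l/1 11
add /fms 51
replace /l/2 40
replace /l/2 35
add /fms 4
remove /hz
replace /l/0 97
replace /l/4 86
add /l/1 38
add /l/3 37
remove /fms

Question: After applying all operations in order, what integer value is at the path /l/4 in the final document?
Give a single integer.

Answer: 35

Derivation:
After op 1 (add /fms 5): {"fms":5,"hz":{"evg":23,"fdl":52,"mqk":22},"l":[19,39,38,80],"ybw":{"g":33,"s":15}}
After op 2 (add /ybw/npd 13): {"fms":5,"hz":{"evg":23,"fdl":52,"mqk":22},"l":[19,39,38,80],"ybw":{"g":33,"npd":13,"s":15}}
After op 3 (replace /l/2 97): {"fms":5,"hz":{"evg":23,"fdl":52,"mqk":22},"l":[19,39,97,80],"ybw":{"g":33,"npd":13,"s":15}}
After op 4 (add /l/1 85): {"fms":5,"hz":{"evg":23,"fdl":52,"mqk":22},"l":[19,85,39,97,80],"ybw":{"g":33,"npd":13,"s":15}}
After op 5 (replace /l/4 27): {"fms":5,"hz":{"evg":23,"fdl":52,"mqk":22},"l":[19,85,39,97,27],"ybw":{"g":33,"npd":13,"s":15}}
After op 6 (remove /ybw): {"fms":5,"hz":{"evg":23,"fdl":52,"mqk":22},"l":[19,85,39,97,27]}
After op 7 (add /hz/fdl 28): {"fms":5,"hz":{"evg":23,"fdl":28,"mqk":22},"l":[19,85,39,97,27]}
After op 8 (add /hz/mqk 97): {"fms":5,"hz":{"evg":23,"fdl":28,"mqk":97},"l":[19,85,39,97,27]}
After op 9 (add /i 85): {"fms":5,"hz":{"evg":23,"fdl":28,"mqk":97},"i":85,"l":[19,85,39,97,27]}
After op 10 (replace /l/4 94): {"fms":5,"hz":{"evg":23,"fdl":28,"mqk":97},"i":85,"l":[19,85,39,97,94]}
After op 11 (replace /hz 66): {"fms":5,"hz":66,"i":85,"l":[19,85,39,97,94]}
After op 12 (replace /l/1 11): {"fms":5,"hz":66,"i":85,"l":[19,11,39,97,94]}
After op 13 (add /fms 51): {"fms":51,"hz":66,"i":85,"l":[19,11,39,97,94]}
After op 14 (replace /l/2 40): {"fms":51,"hz":66,"i":85,"l":[19,11,40,97,94]}
After op 15 (replace /l/2 35): {"fms":51,"hz":66,"i":85,"l":[19,11,35,97,94]}
After op 16 (add /fms 4): {"fms":4,"hz":66,"i":85,"l":[19,11,35,97,94]}
After op 17 (remove /hz): {"fms":4,"i":85,"l":[19,11,35,97,94]}
After op 18 (replace /l/0 97): {"fms":4,"i":85,"l":[97,11,35,97,94]}
After op 19 (replace /l/4 86): {"fms":4,"i":85,"l":[97,11,35,97,86]}
After op 20 (add /l/1 38): {"fms":4,"i":85,"l":[97,38,11,35,97,86]}
After op 21 (add /l/3 37): {"fms":4,"i":85,"l":[97,38,11,37,35,97,86]}
After op 22 (remove /fms): {"i":85,"l":[97,38,11,37,35,97,86]}
Value at /l/4: 35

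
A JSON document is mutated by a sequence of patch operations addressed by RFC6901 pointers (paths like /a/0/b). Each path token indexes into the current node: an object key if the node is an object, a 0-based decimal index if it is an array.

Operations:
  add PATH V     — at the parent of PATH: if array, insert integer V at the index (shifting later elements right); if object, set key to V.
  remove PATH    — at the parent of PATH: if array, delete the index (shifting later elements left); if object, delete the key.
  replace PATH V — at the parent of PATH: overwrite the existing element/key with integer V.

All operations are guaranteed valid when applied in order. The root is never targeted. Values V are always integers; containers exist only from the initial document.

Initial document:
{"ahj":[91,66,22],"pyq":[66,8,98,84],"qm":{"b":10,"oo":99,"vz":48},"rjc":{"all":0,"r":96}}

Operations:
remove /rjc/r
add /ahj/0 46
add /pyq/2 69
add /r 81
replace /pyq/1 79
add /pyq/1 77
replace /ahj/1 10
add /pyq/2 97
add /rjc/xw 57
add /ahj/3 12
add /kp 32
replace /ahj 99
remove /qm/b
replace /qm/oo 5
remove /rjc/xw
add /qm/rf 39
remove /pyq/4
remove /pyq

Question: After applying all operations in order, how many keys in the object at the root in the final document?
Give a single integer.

Answer: 5

Derivation:
After op 1 (remove /rjc/r): {"ahj":[91,66,22],"pyq":[66,8,98,84],"qm":{"b":10,"oo":99,"vz":48},"rjc":{"all":0}}
After op 2 (add /ahj/0 46): {"ahj":[46,91,66,22],"pyq":[66,8,98,84],"qm":{"b":10,"oo":99,"vz":48},"rjc":{"all":0}}
After op 3 (add /pyq/2 69): {"ahj":[46,91,66,22],"pyq":[66,8,69,98,84],"qm":{"b":10,"oo":99,"vz":48},"rjc":{"all":0}}
After op 4 (add /r 81): {"ahj":[46,91,66,22],"pyq":[66,8,69,98,84],"qm":{"b":10,"oo":99,"vz":48},"r":81,"rjc":{"all":0}}
After op 5 (replace /pyq/1 79): {"ahj":[46,91,66,22],"pyq":[66,79,69,98,84],"qm":{"b":10,"oo":99,"vz":48},"r":81,"rjc":{"all":0}}
After op 6 (add /pyq/1 77): {"ahj":[46,91,66,22],"pyq":[66,77,79,69,98,84],"qm":{"b":10,"oo":99,"vz":48},"r":81,"rjc":{"all":0}}
After op 7 (replace /ahj/1 10): {"ahj":[46,10,66,22],"pyq":[66,77,79,69,98,84],"qm":{"b":10,"oo":99,"vz":48},"r":81,"rjc":{"all":0}}
After op 8 (add /pyq/2 97): {"ahj":[46,10,66,22],"pyq":[66,77,97,79,69,98,84],"qm":{"b":10,"oo":99,"vz":48},"r":81,"rjc":{"all":0}}
After op 9 (add /rjc/xw 57): {"ahj":[46,10,66,22],"pyq":[66,77,97,79,69,98,84],"qm":{"b":10,"oo":99,"vz":48},"r":81,"rjc":{"all":0,"xw":57}}
After op 10 (add /ahj/3 12): {"ahj":[46,10,66,12,22],"pyq":[66,77,97,79,69,98,84],"qm":{"b":10,"oo":99,"vz":48},"r":81,"rjc":{"all":0,"xw":57}}
After op 11 (add /kp 32): {"ahj":[46,10,66,12,22],"kp":32,"pyq":[66,77,97,79,69,98,84],"qm":{"b":10,"oo":99,"vz":48},"r":81,"rjc":{"all":0,"xw":57}}
After op 12 (replace /ahj 99): {"ahj":99,"kp":32,"pyq":[66,77,97,79,69,98,84],"qm":{"b":10,"oo":99,"vz":48},"r":81,"rjc":{"all":0,"xw":57}}
After op 13 (remove /qm/b): {"ahj":99,"kp":32,"pyq":[66,77,97,79,69,98,84],"qm":{"oo":99,"vz":48},"r":81,"rjc":{"all":0,"xw":57}}
After op 14 (replace /qm/oo 5): {"ahj":99,"kp":32,"pyq":[66,77,97,79,69,98,84],"qm":{"oo":5,"vz":48},"r":81,"rjc":{"all":0,"xw":57}}
After op 15 (remove /rjc/xw): {"ahj":99,"kp":32,"pyq":[66,77,97,79,69,98,84],"qm":{"oo":5,"vz":48},"r":81,"rjc":{"all":0}}
After op 16 (add /qm/rf 39): {"ahj":99,"kp":32,"pyq":[66,77,97,79,69,98,84],"qm":{"oo":5,"rf":39,"vz":48},"r":81,"rjc":{"all":0}}
After op 17 (remove /pyq/4): {"ahj":99,"kp":32,"pyq":[66,77,97,79,98,84],"qm":{"oo":5,"rf":39,"vz":48},"r":81,"rjc":{"all":0}}
After op 18 (remove /pyq): {"ahj":99,"kp":32,"qm":{"oo":5,"rf":39,"vz":48},"r":81,"rjc":{"all":0}}
Size at the root: 5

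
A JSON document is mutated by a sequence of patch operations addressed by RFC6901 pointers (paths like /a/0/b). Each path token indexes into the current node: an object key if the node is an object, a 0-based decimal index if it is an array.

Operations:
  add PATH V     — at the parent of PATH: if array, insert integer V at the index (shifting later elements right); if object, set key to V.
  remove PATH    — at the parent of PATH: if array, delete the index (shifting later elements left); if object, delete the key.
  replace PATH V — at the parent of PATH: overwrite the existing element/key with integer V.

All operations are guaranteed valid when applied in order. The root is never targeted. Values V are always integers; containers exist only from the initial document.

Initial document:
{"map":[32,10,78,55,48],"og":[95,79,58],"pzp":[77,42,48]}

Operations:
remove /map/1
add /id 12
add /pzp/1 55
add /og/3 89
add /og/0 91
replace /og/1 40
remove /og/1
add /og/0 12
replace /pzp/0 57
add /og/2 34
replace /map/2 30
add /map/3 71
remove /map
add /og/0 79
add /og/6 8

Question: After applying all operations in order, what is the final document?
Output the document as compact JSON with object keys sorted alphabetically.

Answer: {"id":12,"og":[79,12,91,34,79,58,8,89],"pzp":[57,55,42,48]}

Derivation:
After op 1 (remove /map/1): {"map":[32,78,55,48],"og":[95,79,58],"pzp":[77,42,48]}
After op 2 (add /id 12): {"id":12,"map":[32,78,55,48],"og":[95,79,58],"pzp":[77,42,48]}
After op 3 (add /pzp/1 55): {"id":12,"map":[32,78,55,48],"og":[95,79,58],"pzp":[77,55,42,48]}
After op 4 (add /og/3 89): {"id":12,"map":[32,78,55,48],"og":[95,79,58,89],"pzp":[77,55,42,48]}
After op 5 (add /og/0 91): {"id":12,"map":[32,78,55,48],"og":[91,95,79,58,89],"pzp":[77,55,42,48]}
After op 6 (replace /og/1 40): {"id":12,"map":[32,78,55,48],"og":[91,40,79,58,89],"pzp":[77,55,42,48]}
After op 7 (remove /og/1): {"id":12,"map":[32,78,55,48],"og":[91,79,58,89],"pzp":[77,55,42,48]}
After op 8 (add /og/0 12): {"id":12,"map":[32,78,55,48],"og":[12,91,79,58,89],"pzp":[77,55,42,48]}
After op 9 (replace /pzp/0 57): {"id":12,"map":[32,78,55,48],"og":[12,91,79,58,89],"pzp":[57,55,42,48]}
After op 10 (add /og/2 34): {"id":12,"map":[32,78,55,48],"og":[12,91,34,79,58,89],"pzp":[57,55,42,48]}
After op 11 (replace /map/2 30): {"id":12,"map":[32,78,30,48],"og":[12,91,34,79,58,89],"pzp":[57,55,42,48]}
After op 12 (add /map/3 71): {"id":12,"map":[32,78,30,71,48],"og":[12,91,34,79,58,89],"pzp":[57,55,42,48]}
After op 13 (remove /map): {"id":12,"og":[12,91,34,79,58,89],"pzp":[57,55,42,48]}
After op 14 (add /og/0 79): {"id":12,"og":[79,12,91,34,79,58,89],"pzp":[57,55,42,48]}
After op 15 (add /og/6 8): {"id":12,"og":[79,12,91,34,79,58,8,89],"pzp":[57,55,42,48]}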